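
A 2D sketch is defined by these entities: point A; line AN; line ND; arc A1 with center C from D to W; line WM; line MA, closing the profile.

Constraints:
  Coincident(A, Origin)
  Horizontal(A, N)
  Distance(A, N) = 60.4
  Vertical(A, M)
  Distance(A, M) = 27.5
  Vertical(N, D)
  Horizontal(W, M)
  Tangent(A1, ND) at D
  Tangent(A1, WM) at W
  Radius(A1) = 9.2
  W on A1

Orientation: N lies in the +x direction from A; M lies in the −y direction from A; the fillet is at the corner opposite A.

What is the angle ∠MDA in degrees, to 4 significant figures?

25.52°

The virtual corner opposite A is at (60.40, -27.50). The tangent condition forces CD to be normal to ND and tangency of A1 to WM means the radius CW is perpendicular to WM, with radius 9.2, so the center C sits 9.2 in from both sides at C = (51.20, -18.30). That places the tangent points at D = (60.40, -18.30) on ND and W = (51.20, -27.50) on WM. Then cos ∠MDA = DM·DA / (|DM||DA|), giving 25.52°.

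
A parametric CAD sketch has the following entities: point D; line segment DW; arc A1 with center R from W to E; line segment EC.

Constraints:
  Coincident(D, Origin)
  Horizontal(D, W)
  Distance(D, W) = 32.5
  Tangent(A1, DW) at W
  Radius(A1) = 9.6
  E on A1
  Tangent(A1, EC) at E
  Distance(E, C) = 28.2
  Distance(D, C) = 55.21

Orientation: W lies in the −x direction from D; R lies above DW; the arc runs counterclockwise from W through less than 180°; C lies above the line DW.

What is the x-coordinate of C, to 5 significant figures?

-39.523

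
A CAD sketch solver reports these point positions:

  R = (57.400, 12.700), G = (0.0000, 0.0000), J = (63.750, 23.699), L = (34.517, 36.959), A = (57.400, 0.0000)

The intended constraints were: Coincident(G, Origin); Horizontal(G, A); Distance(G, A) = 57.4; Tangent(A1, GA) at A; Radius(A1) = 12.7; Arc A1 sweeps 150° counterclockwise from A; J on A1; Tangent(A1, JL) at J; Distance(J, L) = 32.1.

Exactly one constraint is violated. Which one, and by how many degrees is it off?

Tangent(A1, JL) at J — off by 5.60°.

G = (0.00, 0.00) ✓; G.y = 0.00, A.y = 0.00 ✓; |GA| = 57.40 ✓; ∠(RA, AG) = 90.00° ✓; |RA| = 12.70 ✓; bearing(R→J) − bearing(R→A) = 150.0° ✓; |RJ| = 12.70 ✓; ∠(RJ, JL) = 84.40° ✗; |JL| = 32.10 ✓.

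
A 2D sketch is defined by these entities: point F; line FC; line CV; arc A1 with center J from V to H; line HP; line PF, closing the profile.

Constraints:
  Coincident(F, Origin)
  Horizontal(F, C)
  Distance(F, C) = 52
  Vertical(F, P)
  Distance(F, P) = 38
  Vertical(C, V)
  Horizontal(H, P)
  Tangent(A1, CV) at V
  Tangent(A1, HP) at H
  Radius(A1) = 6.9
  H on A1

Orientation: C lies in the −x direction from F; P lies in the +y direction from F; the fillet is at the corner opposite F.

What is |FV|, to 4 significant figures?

60.59

F is at the origin; FC is horizontal with |FC| = 52.0 and C on the −x side, so C = (-52.00, 0.000). F and P share the same x with |FP| = 38.0 and P on the +y side, so P = (0.000, 38.00). The virtual corner opposite F is at (-52.00, 38.00). Since A1 is tangent to CV there, JV ⟂ CV and the tangent condition forces JH to be normal to HP, with radius 6.9, so the center J sits 6.9 in from both sides at J = (-45.10, 31.10). That places the tangent points at V = (-52.00, 31.10) on CV and H = (-45.10, 38.00) on HP. Then |FV| = |V − F| = 60.59.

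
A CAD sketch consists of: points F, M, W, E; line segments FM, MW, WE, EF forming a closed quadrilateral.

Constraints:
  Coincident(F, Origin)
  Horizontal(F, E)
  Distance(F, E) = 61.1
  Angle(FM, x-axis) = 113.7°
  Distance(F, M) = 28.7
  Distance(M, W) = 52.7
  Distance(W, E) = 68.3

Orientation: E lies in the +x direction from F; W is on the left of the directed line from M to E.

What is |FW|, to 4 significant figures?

66.72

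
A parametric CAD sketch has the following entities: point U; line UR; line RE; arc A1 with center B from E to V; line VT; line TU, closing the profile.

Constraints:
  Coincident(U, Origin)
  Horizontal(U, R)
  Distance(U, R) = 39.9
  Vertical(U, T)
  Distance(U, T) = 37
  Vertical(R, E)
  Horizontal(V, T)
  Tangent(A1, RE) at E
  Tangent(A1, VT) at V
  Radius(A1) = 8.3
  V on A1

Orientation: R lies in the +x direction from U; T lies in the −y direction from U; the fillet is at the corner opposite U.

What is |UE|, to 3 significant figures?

49.1

U is at the origin; UR is horizontal with |UR| = 39.9 and R on the +x side, so R = (39.9, 0.00). UT is vertical with |UT| = 37.0 and T on the −y side, so T = (0.00, -37.0). The virtual corner opposite U is at (39.9, -37.0). A1 meets RE tangentially, so BE is at right angles to RE and the tangent condition forces BV to be normal to VT, with radius 8.3, so the center B sits 8.3 in from both sides at B = (31.6, -28.7). That places the tangent points at E = (39.9, -28.7) on RE and V = (31.6, -37.0) on VT. Then |UE| = |E − U| = 49.1.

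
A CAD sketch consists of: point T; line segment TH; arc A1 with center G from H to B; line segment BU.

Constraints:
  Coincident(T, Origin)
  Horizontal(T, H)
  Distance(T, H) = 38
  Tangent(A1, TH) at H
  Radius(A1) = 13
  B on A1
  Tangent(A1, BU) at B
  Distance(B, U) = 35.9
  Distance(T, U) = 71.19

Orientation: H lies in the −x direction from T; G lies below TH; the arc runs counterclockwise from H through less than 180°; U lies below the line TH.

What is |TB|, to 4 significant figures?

52.52

Checks: |GB| = 13.00 ✓; ∠(GB, BU) = 90.00° ✓; |BU| = 35.90 ✓; |TU| = 71.19 ✓.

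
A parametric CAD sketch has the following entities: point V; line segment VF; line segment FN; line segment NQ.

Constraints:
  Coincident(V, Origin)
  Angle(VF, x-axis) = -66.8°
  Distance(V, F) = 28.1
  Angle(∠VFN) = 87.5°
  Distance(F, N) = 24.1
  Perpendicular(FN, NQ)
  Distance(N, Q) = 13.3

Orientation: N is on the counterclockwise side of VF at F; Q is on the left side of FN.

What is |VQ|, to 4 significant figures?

27.23

∠VFN = 87.5°, so FN runs at -66.8° + (180° − 87.5°) = 25.70° from the x-axis; with |FN| = 24.1, N = F + 24.1·(cos 25.70°, sin 25.70°) = (32.79, -15.38). The perpendicularity gives NQ at right angles to FN; with |NQ| = 13.3 on the left of FN, Q = N + 13.3·(-0.4337, 0.9011) = (27.02, -3.392). Then |VQ| = |Q − V| = 27.23.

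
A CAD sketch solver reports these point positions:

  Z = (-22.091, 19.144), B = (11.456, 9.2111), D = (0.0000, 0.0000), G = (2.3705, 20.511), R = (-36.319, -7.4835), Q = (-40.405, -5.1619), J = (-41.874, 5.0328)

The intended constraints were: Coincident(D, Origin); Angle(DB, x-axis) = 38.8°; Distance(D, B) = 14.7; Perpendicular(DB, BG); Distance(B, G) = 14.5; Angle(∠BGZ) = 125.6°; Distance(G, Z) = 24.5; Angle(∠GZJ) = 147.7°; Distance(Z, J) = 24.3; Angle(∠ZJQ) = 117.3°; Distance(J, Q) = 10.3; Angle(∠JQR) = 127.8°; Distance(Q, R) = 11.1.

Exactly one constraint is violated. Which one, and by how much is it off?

Distance(Q, R) = 11.1 — off by 6.40.

D = (0.00, 0.00) ✓; DB at 38.80° ✓; |DB| = 14.70 ✓; ∠(DB, BG) = 90.00° ✓; |BG| = 14.50 ✓; ∠BGZ = 125.6° ✓; |GZ| = 24.50 ✓; ∠GZJ = 147.7° ✓; |ZJ| = 24.30 ✓; ∠ZJQ = 117.3° ✓; |JQ| = 10.30 ✓; ∠JQR = 127.8° ✓; |QR| = 4.699 ✗.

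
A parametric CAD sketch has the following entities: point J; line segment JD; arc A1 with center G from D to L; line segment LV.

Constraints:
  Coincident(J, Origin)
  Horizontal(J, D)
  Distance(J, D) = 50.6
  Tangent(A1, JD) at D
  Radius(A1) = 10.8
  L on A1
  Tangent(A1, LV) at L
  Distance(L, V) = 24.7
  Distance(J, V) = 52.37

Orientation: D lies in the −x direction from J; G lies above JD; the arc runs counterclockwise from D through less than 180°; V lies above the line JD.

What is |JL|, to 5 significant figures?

41.143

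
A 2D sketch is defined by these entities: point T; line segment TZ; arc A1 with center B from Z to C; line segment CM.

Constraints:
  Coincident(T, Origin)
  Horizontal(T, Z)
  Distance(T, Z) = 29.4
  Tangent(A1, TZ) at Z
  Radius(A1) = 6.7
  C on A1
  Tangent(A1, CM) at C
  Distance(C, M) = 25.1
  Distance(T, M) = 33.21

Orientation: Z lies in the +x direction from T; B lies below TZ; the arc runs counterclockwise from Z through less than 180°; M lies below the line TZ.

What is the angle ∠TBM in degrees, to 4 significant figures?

72.11°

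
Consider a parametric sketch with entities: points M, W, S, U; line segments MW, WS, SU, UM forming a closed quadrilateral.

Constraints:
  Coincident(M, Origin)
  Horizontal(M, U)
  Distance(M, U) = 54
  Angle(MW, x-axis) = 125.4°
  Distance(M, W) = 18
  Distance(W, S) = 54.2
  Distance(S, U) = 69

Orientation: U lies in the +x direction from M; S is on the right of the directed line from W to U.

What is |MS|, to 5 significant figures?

39.114

Checks: |WS| = 54.20 ✓; |SU| = 69.00 ✓.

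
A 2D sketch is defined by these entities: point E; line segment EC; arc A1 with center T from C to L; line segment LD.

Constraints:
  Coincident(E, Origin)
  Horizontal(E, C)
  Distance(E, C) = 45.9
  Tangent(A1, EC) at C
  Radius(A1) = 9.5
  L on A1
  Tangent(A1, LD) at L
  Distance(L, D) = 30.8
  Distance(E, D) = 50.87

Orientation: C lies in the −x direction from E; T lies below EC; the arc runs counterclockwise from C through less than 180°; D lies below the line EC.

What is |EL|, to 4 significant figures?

55.34

Checks: |EC| = 45.90 ✓; |TL| = 9.500 ✓; ∠(TL, LD) = 90.00° ✓; |LD| = 30.80 ✓; |ED| = 50.87 ✓.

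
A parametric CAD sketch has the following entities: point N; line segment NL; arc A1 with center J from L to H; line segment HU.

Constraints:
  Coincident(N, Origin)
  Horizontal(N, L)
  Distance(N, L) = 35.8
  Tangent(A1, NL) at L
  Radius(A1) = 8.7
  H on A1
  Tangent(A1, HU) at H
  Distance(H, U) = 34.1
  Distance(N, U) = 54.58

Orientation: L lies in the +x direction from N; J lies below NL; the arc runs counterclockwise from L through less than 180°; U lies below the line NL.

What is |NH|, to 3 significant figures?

29.0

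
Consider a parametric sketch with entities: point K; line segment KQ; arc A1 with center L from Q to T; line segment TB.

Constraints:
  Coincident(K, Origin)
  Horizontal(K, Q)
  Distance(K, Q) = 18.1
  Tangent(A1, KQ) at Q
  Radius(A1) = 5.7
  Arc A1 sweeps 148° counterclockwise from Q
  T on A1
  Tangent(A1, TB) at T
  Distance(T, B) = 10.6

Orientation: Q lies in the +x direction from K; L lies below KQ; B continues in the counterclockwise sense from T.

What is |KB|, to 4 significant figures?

28.99

K is at the origin; K and Q share the same y with |KQ| = 18.1 and Q on the +x side, so Q = (18.10, 0.000). The tangent condition forces LQ to be normal to KQ, so L = Q + (0, -5.7) = (18.10, -5.700). On A1, Q sits at bearing 90° from L; a 148° counterclockwise sweep puts T at bearing 238°, so T = L + 5.7·(cos 238°, sin 238°) = (15.08, -10.53). The tangent condition forces LT to be normal to TB, so TB runs along (−sin 238°, cos 238°); with |TB| = 10.6, B = (24.07, -16.15). Then |KB| = |B − K| = 28.99.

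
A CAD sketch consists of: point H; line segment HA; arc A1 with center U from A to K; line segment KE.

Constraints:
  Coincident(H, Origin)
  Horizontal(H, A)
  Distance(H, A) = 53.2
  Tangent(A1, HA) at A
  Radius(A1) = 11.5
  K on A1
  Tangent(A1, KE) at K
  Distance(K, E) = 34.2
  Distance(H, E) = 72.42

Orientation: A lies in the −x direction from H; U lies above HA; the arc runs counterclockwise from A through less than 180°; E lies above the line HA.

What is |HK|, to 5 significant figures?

45.225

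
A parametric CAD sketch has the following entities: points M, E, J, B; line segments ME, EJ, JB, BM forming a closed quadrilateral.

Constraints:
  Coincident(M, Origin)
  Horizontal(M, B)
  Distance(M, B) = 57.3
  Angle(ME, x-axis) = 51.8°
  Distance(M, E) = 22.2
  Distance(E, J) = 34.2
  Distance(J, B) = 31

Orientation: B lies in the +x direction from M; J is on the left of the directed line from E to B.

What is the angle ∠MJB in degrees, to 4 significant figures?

79.32°

Checks: |EJ| = 34.20 ✓; |JB| = 31.00 ✓.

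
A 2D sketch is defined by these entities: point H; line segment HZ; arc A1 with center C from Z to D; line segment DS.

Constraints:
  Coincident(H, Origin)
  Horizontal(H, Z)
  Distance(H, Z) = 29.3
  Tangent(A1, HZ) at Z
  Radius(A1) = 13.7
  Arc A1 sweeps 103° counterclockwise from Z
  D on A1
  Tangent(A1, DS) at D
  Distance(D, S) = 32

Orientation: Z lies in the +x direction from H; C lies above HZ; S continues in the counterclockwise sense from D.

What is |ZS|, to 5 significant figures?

48.354

H is at the origin; HZ is horizontal with |HZ| = 29.3 and Z on the +x side, so Z = (29.300, 0.0000). Since A1 is tangent to HZ there, CZ ⟂ HZ, so C = Z + (0, 13.7) = (29.300, 13.700). On A1, Z sits at bearing -90° from C; a 103° counterclockwise sweep puts D at bearing 13°, so D = C + 13.7·(cos 13°, sin 13°) = (42.649, 16.782). A1 meets DS tangentially, so CD is at right angles to DS, so DS runs along (−sin 13°, cos 13°); with |DS| = 32.0, S = (35.450, 47.962). Then |ZS| = |S − Z| = 48.354.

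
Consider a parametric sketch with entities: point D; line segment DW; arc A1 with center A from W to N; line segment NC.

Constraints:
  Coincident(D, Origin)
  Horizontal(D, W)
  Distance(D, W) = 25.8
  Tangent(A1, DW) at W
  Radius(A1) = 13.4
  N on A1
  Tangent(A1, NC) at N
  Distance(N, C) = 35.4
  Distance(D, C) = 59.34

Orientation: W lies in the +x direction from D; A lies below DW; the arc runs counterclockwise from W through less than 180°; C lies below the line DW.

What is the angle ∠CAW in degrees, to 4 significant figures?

173.0°

Checks: D = (0.00, 0.00) ✓; |AN| = 13.40 ✓; ∠(AN, NC) = 90.00° ✓; |NC| = 35.40 ✓; |DC| = 59.34 ✓.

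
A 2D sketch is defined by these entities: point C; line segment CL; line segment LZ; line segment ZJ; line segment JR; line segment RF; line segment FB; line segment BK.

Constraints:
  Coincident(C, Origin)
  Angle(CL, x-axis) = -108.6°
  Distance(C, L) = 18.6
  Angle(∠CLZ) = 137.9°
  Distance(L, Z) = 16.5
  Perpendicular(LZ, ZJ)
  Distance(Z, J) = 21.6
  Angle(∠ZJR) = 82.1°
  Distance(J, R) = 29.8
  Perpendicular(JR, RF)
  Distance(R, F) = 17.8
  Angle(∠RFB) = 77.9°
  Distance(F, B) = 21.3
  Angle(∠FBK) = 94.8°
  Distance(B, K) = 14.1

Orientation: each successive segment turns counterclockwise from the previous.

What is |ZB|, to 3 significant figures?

10.1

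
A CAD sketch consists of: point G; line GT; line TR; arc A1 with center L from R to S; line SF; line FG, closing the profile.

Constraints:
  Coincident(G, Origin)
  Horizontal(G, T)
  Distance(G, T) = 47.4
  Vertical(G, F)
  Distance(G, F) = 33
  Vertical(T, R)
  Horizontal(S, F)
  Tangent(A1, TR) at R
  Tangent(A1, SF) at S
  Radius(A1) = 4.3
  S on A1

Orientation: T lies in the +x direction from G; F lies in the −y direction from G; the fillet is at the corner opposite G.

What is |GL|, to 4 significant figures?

51.78

G and F share the same x with |GF| = 33.0 and F on the −y side, so F = (0.000, -33.00). The virtual corner opposite G is at (47.40, -33.00). The tangent condition forces LR to be normal to TR and tangency of A1 to SF means the radius LS is perpendicular to SF, with radius 4.3, so the center L sits 4.3 in from both sides at L = (43.10, -28.70). Then |GL| = |L − G| = 51.78.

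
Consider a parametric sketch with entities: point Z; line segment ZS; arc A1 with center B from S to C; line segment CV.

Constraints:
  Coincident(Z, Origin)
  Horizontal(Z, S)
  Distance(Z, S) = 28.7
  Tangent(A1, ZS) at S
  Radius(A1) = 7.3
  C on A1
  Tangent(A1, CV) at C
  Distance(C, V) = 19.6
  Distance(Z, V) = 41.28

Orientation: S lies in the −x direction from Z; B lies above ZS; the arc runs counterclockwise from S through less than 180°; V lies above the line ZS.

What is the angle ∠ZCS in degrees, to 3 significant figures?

97.7°

Checks: Z = (0.00, 0.00) ✓; |BC| = 7.300 ✓; ∠(BC, CV) = 90.00° ✓; |CV| = 19.60 ✓; |ZV| = 41.28 ✓.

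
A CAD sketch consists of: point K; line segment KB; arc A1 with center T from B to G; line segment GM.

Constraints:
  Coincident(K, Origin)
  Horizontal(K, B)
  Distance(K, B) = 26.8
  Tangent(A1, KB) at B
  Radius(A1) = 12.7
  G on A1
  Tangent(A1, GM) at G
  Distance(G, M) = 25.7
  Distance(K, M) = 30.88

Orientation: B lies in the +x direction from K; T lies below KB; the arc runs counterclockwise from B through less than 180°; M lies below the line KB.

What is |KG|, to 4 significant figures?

16.96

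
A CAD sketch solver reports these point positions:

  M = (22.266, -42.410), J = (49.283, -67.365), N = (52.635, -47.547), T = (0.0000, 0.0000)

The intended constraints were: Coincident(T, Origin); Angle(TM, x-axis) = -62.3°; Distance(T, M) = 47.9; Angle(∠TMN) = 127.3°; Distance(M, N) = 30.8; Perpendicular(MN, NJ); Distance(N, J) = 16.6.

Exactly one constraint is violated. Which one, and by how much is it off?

Distance(N, J) = 16.6 — off by 3.50.

T = (0.00, 0.00) ✓; TM at -62.30° ✓; |TM| = 47.90 ✓; ∠TMN = 127.3° ✓; |MN| = 30.80 ✓; ∠(MN, NJ) = 90.00° ✓; |NJ| = 20.10 ✗.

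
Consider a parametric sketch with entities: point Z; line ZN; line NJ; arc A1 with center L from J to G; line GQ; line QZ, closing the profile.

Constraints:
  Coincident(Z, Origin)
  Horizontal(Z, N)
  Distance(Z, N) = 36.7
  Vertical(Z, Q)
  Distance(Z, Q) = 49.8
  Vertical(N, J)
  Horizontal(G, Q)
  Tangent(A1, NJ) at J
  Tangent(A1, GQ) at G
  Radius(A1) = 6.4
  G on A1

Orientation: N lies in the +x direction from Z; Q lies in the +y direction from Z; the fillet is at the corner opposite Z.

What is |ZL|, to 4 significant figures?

52.93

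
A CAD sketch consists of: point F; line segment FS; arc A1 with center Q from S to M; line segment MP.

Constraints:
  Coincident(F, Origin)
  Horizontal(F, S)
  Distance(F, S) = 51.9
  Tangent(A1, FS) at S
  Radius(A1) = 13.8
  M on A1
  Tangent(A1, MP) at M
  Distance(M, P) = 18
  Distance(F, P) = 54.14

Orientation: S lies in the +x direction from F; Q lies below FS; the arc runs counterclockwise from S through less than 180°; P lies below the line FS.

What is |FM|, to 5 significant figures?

41.798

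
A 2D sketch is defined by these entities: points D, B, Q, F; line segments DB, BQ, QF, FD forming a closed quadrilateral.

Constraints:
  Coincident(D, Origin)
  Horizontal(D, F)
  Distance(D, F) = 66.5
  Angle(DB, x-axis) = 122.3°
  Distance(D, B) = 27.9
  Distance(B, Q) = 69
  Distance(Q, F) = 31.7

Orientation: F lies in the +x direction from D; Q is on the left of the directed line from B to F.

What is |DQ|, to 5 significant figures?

61.218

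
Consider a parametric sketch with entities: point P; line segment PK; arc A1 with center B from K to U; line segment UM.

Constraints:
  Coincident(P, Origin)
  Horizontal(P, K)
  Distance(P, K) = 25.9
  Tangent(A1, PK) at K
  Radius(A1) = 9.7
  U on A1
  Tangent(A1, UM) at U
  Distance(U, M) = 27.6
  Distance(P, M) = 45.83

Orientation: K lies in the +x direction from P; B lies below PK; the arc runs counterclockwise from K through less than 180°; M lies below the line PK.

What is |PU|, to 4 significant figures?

20.69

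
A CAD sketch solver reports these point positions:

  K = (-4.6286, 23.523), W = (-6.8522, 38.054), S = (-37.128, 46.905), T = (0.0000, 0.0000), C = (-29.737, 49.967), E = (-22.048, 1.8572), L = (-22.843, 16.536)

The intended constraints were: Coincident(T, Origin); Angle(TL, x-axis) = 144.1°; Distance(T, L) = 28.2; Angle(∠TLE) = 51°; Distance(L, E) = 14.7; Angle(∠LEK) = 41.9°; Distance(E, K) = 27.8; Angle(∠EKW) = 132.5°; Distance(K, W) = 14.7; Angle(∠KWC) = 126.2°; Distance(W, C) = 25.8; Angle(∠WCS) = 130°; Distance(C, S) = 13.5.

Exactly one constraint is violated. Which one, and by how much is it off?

Distance(C, S) = 13.5 — off by 5.50.

T = (0.00, 0.00) ✓; TL at 144.1° ✓; |TL| = 28.20 ✓; ∠TLE = 51.00° ✓; |LE| = 14.70 ✓; ∠LEK = 41.90° ✓; |EK| = 27.80 ✓; ∠EKW = 132.5° ✓; |KW| = 14.70 ✓; ∠KWC = 126.2° ✓; |WC| = 25.80 ✓; ∠WCS = 130.0° ✓; |CS| = 8.000 ✗.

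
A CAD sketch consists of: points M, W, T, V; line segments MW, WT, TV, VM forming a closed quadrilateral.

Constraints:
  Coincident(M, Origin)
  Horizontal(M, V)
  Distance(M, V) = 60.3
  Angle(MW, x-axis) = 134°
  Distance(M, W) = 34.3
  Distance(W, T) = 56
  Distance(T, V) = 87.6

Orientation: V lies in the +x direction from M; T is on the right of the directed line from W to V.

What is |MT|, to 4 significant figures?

37.97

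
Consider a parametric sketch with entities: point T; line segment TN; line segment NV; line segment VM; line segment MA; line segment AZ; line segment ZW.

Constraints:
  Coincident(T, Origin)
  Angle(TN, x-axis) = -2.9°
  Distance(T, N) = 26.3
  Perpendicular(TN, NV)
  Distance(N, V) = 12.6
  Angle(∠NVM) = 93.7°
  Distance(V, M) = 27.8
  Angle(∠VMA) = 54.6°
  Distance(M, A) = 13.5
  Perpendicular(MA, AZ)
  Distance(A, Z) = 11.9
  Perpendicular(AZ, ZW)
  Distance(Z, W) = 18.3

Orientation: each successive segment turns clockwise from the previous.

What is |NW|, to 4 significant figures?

31.89

T is at the origin; TN runs at -2.9° with length 26.3, so N = (26.27, -1.331). TN ⟂ NV, so NV runs at -92.90°; with |NV| = 12.6, V = (25.63, -13.91). ∠NVM = 93.7° gives VM at -179.2° from the x-axis; with |VM| = 27.8, M = (-2.168, -14.30). ∠VMA = 54.6° gives MA at 55.40° from the x-axis; with |MA| = 13.5, A = (5.497, -3.190). The perpendicularity gives AZ at right angles to MA, so AZ runs at -34.60°; with |AZ| = 11.9, Z = (15.29, -9.948). The perpendicularity gives ZW at right angles to AZ, so ZW runs at -124.6°; with |ZW| = 18.3, W = (4.901, -25.01). Then |NW| = |W − N| = 31.89.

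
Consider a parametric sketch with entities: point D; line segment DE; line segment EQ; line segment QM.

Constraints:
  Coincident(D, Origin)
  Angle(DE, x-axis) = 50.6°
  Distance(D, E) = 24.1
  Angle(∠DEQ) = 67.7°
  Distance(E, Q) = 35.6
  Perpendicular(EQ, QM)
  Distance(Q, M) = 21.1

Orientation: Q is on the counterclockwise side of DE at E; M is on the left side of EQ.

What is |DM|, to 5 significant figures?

26.482

∠DEQ = 67.7°, so EQ runs at 50.6° + (180° − 67.7°) = 162.90° from the x-axis; with |EQ| = 35.6, Q = E + 35.6·(cos 162.90°, sin 162.90°) = (-18.729, 29.091). EQ ⟂ QM; with |QM| = 21.1 on the left of EQ, M = Q + 21.1·(-0.29404, -0.95579) = (-24.933, 8.9235). Then |DM| = |M − D| = 26.482.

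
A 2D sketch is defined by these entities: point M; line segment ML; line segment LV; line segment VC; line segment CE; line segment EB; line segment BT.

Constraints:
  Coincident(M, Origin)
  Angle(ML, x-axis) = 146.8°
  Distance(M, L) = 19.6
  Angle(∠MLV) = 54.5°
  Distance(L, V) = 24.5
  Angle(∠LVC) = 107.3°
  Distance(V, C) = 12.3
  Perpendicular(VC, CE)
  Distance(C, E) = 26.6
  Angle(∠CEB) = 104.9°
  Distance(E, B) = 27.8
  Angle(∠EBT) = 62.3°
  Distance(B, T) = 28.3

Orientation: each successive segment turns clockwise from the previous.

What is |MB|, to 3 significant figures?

30.7

VC is perpendicular to CE, so CE runs at -141°; with |CE| = 26.6, E = (-6.69, -6.58). ∠CEB = 104.9° gives EB at 144° from the x-axis; with |EB| = 27.8, B = (-29.0, 9.96). Then |MB| = |B − M| = 30.7.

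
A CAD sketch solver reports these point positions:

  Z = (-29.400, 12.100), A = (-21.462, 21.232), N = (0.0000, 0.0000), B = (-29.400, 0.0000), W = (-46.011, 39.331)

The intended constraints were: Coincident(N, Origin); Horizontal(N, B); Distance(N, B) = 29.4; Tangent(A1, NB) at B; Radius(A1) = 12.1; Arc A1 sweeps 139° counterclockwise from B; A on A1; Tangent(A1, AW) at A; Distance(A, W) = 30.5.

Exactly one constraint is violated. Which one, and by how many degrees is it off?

Tangent(A1, AW) at A — off by 4.60°.

N = (0.00, 0.00) ✓; N.y = 0.00, B.y = 0.00 ✓; |NB| = 29.40 ✓; ∠(ZB, BN) = 90.00° ✓; |ZB| = 12.10 ✓; bearing(Z→A) − bearing(Z→B) = 139.0° ✓; |ZA| = 12.10 ✓; ∠(ZA, AW) = 85.40° ✗; |AW| = 30.50 ✓.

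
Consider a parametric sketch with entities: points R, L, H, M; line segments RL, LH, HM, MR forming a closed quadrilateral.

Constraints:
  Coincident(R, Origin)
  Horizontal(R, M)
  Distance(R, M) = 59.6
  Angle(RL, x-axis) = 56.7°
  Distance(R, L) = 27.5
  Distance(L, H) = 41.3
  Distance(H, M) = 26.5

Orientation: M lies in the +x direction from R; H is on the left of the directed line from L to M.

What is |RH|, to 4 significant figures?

62.10

R is at the origin; RM is horizontal with |RM| = 59.6 and M in +x, so M = (59.6, 0). RL runs at 56.7° with |RL| = 27.5, so L = (15.10, 22.98). H is determined by |LH| = 41.3 and |HM| = 26.5 together: it lies at the intersection of circle(L, 41.3) and circle(M, 26.5). With |LM| = 50.09, the foot of the radical line on LM is 35.06 from L and the perpendicular offset is √(41.3² − 35.06²) = 21.83. Taking the left-of-LM solution: H = (56.27, 26.29).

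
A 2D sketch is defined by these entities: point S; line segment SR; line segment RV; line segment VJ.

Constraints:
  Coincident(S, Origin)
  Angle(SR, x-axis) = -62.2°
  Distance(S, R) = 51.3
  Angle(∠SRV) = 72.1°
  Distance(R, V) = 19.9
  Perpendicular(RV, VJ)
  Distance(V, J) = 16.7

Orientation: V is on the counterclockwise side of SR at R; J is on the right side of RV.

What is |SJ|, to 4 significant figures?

65.65

S is at the origin; SR runs at -62.2° with length 51.3, so R = 51.3·(cos -62.2°, sin -62.2°) = (23.93, -45.38). ∠SRV = 72.1°, so RV runs at -62.2° + (180° − 72.1°) = 45.70° from the x-axis; with |RV| = 19.9, V = R + 19.9·(cos 45.70°, sin 45.70°) = (37.82, -31.14). The perpendicularity gives VJ at right angles to RV; with |VJ| = 16.7 on the right of RV, J = V + 16.7·(0.7157, -0.6984) = (49.78, -42.80). Then |SJ| = |J − S| = 65.65.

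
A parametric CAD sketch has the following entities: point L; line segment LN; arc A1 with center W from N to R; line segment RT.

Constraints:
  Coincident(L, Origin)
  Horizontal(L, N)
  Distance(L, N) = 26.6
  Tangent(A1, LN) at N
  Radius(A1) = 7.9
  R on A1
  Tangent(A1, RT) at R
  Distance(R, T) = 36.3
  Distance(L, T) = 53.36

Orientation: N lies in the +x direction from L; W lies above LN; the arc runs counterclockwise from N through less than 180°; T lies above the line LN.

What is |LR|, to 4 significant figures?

35.60

Checks: ∠(WN, NL) = 90.00° ✓; |WN| = 7.900 ✓; |WR| = 7.900 ✓; ∠(WR, RT) = 90.00° ✓; |RT| = 36.30 ✓; |LT| = 53.36 ✓.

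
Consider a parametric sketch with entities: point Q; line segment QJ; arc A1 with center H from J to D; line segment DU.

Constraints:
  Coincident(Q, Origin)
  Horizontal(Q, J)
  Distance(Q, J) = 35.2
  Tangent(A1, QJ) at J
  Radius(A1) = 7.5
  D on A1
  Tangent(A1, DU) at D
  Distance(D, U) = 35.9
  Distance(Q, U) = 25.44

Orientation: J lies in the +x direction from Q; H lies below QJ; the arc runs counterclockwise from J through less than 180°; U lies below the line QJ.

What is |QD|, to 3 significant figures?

30.4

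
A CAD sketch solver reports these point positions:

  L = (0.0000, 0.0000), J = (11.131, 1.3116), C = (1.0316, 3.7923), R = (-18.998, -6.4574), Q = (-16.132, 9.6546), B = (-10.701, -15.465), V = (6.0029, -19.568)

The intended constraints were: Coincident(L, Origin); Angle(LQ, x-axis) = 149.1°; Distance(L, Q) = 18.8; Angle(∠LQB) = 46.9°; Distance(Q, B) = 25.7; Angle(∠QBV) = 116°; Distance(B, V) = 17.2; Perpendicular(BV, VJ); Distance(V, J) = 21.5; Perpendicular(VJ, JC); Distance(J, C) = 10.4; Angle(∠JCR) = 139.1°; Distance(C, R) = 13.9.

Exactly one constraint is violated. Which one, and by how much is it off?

Distance(C, R) = 13.9 — off by 8.60.

L = (0.00, 0.00) ✓; LQ at 149.1° ✓; |LQ| = 18.80 ✓; ∠LQB = 46.90° ✓; |QB| = 25.70 ✓; ∠QBV = 116.0° ✓; |BV| = 17.20 ✓; ∠(BV, VJ) = 90.00° ✓; |VJ| = 21.50 ✓; ∠(VJ, JC) = 90.00° ✓; |JC| = 10.40 ✓; ∠JCR = 139.1° ✓; |CR| = 22.50 ✗.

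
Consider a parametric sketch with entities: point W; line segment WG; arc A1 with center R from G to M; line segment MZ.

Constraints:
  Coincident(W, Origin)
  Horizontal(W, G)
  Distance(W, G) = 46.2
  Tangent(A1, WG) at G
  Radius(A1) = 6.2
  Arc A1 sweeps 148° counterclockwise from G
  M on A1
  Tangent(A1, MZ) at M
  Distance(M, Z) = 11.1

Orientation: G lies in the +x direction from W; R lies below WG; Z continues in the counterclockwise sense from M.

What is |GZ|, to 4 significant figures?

18.39

On A1, G sits at bearing 90° from R; a 148° counterclockwise sweep puts M at bearing 238°, so M = R + 6.2·(cos 238°, sin 238°) = (42.91, -11.46). A1 meets MZ tangentially, so RM is at right angles to MZ, so MZ runs along (−sin 238°, cos 238°); with |MZ| = 11.1, Z = (52.33, -17.34). Then |GZ| = |Z − G| = 18.39.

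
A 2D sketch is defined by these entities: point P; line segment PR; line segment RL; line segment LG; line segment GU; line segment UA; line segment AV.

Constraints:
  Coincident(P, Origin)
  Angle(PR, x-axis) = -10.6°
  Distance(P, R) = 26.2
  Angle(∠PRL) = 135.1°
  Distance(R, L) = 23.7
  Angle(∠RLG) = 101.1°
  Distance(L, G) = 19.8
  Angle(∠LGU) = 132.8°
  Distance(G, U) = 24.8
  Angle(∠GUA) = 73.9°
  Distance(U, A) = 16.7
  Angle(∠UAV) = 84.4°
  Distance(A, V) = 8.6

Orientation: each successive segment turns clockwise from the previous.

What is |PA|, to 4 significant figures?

22.60

P is at the origin; PR runs at -10.6° with length 26.2, so R = (25.75, -4.820). ∠PRL = 135.1° gives RL at -55.50° from the x-axis; with |RL| = 23.7, L = (39.18, -24.35). ∠RLG = 101.1° gives LG at -134.4° from the x-axis; with |LG| = 19.8, G = (25.32, -38.50). ∠LGU = 132.8° gives GU at 178.4° from the x-axis; with |GU| = 24.8, U = (0.5331, -37.81). ∠GUA = 73.9° gives UA at 72.30° from the x-axis; with |UA| = 16.7, A = (5.610, -21.90). Then |PA| = |A − P| = 22.60.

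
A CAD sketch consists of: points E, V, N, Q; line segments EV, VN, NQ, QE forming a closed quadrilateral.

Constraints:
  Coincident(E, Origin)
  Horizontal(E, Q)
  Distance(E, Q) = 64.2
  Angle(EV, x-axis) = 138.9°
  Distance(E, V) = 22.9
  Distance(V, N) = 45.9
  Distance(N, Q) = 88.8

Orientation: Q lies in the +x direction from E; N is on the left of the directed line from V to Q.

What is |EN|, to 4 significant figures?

58.60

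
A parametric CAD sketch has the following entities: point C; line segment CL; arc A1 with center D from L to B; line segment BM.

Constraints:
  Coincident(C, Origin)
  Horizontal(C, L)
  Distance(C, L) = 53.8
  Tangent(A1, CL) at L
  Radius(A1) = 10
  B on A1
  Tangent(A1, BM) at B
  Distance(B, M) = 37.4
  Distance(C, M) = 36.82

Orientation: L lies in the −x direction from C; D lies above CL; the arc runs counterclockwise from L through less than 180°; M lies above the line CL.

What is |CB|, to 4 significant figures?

46.63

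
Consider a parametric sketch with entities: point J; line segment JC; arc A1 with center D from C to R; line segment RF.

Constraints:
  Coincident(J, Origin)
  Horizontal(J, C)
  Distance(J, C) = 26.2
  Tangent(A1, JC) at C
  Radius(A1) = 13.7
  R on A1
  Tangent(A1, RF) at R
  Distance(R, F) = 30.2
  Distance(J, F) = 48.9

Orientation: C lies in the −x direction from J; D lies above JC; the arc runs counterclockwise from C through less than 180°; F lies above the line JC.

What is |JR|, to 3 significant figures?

20.3

Checks: |DC| = 13.70 ✓; |DR| = 13.70 ✓; ∠(DR, RF) = 90.00° ✓; |RF| = 30.20 ✓; |JF| = 48.90 ✓.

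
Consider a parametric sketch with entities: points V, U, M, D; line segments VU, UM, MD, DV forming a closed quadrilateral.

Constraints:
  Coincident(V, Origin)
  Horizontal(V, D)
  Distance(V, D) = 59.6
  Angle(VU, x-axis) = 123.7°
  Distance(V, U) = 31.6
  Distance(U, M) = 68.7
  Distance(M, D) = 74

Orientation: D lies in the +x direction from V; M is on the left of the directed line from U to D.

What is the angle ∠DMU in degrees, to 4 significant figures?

69.53°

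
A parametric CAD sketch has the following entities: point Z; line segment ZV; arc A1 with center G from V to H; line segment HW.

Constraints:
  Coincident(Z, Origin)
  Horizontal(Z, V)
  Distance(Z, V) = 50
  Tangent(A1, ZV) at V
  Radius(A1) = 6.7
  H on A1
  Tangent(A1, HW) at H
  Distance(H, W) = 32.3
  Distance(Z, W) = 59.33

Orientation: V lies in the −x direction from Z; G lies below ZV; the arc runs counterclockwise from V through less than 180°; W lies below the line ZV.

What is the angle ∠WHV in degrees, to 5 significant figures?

124.35°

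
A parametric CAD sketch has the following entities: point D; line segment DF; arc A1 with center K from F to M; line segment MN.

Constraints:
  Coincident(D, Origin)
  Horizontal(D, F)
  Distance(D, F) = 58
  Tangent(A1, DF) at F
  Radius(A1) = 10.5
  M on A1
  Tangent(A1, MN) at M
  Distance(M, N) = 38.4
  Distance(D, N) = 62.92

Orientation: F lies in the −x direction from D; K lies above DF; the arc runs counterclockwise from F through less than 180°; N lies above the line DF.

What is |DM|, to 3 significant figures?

48.4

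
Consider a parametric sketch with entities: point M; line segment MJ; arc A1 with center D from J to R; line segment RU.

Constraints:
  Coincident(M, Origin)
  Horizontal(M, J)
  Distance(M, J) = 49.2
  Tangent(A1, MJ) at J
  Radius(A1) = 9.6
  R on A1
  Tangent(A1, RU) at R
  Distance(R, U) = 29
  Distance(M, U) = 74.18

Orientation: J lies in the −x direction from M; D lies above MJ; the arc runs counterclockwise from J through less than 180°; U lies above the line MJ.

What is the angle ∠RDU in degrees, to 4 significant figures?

71.68°

M is at the origin; M and J share the same y with |MJ| = 49.2 and J on the −x side, so J = (-49.20, 0.000). Since A1 is tangent to MJ there, DJ ⟂ MJ, so D = J + (0, 9.6) = (-49.20, 9.600). Since DR ⟂ RU (tangency), |DU| = √(9.6² + 29.0²) = 30.55 regardless of where R sits on A1. So U lies on both circle(M, 74.18) and circle(D, 30.55); the above-MJ intersection is U = (-65.00, 35.74). R is the foot of the tangent from U: R = (-42.96, 16.90).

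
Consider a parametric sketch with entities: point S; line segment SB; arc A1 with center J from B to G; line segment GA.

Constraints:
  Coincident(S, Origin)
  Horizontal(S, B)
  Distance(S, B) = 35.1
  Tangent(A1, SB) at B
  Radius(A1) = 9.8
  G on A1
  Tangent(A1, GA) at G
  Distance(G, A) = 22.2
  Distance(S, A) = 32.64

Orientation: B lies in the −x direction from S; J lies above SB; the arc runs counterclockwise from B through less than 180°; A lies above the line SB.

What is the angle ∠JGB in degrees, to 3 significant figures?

55.3°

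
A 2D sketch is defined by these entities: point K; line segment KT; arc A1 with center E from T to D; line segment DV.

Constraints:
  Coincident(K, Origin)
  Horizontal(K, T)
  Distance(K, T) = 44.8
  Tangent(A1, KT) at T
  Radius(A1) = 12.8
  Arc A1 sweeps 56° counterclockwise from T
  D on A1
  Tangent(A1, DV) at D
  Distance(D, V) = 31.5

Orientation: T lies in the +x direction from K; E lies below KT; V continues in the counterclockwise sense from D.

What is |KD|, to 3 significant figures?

34.7

K is at the origin; K and T share the same y with |KT| = 44.8 and T on the +x side, so T = (44.8, 0.00). Tangency of A1 to KT means the radius ET is perpendicular to KT, so E = T + (0, -12.8) = (44.8, -12.8). On A1, T sits at bearing 90° from E; a 56° counterclockwise sweep puts D at bearing 146°, so D = E + 12.8·(cos 146°, sin 146°) = (34.2, -5.64). Then |KD| = |D − K| = 34.7.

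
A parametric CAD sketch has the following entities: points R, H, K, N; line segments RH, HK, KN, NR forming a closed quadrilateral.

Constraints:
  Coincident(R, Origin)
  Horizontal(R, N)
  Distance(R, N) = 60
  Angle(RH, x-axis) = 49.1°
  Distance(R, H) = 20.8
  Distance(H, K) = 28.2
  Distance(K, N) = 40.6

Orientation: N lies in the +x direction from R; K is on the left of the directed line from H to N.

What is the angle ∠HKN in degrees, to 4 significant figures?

88.87°

Checks: |HK| = 28.20 ✓; |KN| = 40.60 ✓.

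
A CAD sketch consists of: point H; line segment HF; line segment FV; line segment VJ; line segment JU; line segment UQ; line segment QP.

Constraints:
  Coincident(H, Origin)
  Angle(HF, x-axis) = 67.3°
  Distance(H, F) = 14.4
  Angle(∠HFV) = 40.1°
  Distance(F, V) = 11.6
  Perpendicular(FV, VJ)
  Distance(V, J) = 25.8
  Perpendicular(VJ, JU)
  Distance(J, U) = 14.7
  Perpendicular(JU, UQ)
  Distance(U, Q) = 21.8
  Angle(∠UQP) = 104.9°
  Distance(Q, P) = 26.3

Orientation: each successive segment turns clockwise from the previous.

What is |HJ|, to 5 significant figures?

16.535

H is at the origin; HF runs at 67.3° with length 14.4, so F = (5.5570, 13.285). ∠HFV = 40.1° gives FV at -72.600° from the x-axis; with |FV| = 11.6, V = (9.0259, 2.2154). FV is perpendicular to VJ, so VJ runs at -162.60°; with |VJ| = 25.8, J = (-15.593, -5.4999). Then |HJ| = |J − H| = 16.535.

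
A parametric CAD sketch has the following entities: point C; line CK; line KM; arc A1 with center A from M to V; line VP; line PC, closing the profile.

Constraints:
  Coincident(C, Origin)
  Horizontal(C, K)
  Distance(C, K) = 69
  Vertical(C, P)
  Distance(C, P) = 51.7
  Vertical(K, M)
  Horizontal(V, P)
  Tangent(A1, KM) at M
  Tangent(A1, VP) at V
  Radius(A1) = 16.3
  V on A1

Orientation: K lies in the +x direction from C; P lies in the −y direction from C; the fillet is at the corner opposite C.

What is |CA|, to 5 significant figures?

63.486

C is at the origin; CK is horizontal with |CK| = 69.0 and K on the +x side, so K = (69.000, 0.0000). CP is vertical with |CP| = 51.7 and P on the −y side, so P = (0.0000, -51.700). The virtual corner opposite C is at (69.000, -51.700). The tangent condition forces AM to be normal to KM and A1 meets VP tangentially, so AV is at right angles to VP, with radius 16.3, so the center A sits 16.3 in from both sides at A = (52.700, -35.400). Then |CA| = |A − C| = 63.486.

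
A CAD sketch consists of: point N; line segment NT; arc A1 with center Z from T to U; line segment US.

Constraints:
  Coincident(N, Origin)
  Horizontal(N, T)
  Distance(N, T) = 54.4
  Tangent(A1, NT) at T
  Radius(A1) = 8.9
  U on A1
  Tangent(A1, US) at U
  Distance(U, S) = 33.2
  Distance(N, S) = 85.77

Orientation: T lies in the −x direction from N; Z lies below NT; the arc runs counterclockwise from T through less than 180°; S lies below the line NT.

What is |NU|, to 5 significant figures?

62.128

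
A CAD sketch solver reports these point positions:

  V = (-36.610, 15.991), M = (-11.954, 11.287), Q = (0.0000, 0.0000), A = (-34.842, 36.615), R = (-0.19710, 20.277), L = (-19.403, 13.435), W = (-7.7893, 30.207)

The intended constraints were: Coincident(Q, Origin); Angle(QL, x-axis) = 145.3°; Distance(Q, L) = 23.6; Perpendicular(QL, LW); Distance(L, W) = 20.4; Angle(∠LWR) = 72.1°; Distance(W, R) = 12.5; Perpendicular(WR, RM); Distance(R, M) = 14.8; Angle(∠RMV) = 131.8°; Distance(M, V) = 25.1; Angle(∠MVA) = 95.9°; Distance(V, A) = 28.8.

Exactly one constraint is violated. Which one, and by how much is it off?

Distance(V, A) = 28.8 — off by 8.10.

Q = (0.00, 0.00) ✓; QL at 145.3° ✓; |QL| = 23.60 ✓; ∠(QL, LW) = 90.00° ✓; |LW| = 20.40 ✓; ∠LWR = 72.10° ✓; |WR| = 12.50 ✓; ∠(WR, RM) = 90.00° ✓; |RM| = 14.80 ✓; ∠RMV = 131.8° ✓; |MV| = 25.10 ✓; ∠MVA = 95.90° ✓; |VA| = 20.70 ✗.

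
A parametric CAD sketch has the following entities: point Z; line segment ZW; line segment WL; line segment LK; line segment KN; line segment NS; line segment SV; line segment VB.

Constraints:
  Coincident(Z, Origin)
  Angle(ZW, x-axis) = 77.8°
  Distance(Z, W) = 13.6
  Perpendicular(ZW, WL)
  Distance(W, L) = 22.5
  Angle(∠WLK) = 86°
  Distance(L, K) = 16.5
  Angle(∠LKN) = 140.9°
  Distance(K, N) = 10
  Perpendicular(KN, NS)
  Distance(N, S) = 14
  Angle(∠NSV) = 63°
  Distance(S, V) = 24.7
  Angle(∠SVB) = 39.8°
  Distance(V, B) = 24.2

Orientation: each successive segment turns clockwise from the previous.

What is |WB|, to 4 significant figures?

30.76

Z is at the origin; ZW runs at 77.8° with length 13.6, so W = (2.874, 13.29). ZW ⟂ WL, so WL runs at -12.20°; with |WL| = 22.5, L = (24.87, 8.538). ∠WLK = 86.0° gives LK at -106.2° from the x-axis; with |LK| = 16.5, K = (20.26, -7.307). ∠LKN = 140.9° gives KN at -145.3° from the x-axis; with |KN| = 10.0, N = (12.04, -13.00). The perpendicularity gives NS at right angles to KN, so NS runs at 124.7°; with |NS| = 14.0, S = (4.071, -1.490). ∠NSV = 63.0° gives SV at 7.700° from the x-axis; with |SV| = 24.7, V = (28.55, 1.820). ∠SVB = 39.8° gives VB at -132.5° from the x-axis; with |VB| = 24.2, B = (12.20, -16.02). Then |WB| = |B − W| = 30.76.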